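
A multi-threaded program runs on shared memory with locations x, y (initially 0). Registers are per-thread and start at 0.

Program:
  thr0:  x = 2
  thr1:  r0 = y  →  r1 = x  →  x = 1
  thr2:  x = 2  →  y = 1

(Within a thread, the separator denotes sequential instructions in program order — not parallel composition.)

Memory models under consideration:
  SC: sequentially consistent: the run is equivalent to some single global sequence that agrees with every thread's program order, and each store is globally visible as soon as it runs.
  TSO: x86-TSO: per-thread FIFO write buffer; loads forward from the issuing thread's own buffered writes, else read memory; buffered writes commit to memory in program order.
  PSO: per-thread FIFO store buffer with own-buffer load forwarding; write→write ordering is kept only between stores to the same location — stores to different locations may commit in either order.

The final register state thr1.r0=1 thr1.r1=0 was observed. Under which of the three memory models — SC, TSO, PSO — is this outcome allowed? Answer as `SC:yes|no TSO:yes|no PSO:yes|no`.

outcome vector order: (thr1.r0,thr1.r1)
SC: 3 outcomes — {(0,0) (0,2) (1,2)}
TSO: 3 outcomes — {(0,0) (0,2) (1,2)}
PSO: 4 outcomes — {(0,0) (0,2) (1,0) (1,2)}
target (1,0) ∈ {PSO}

SC:no TSO:no PSO:yes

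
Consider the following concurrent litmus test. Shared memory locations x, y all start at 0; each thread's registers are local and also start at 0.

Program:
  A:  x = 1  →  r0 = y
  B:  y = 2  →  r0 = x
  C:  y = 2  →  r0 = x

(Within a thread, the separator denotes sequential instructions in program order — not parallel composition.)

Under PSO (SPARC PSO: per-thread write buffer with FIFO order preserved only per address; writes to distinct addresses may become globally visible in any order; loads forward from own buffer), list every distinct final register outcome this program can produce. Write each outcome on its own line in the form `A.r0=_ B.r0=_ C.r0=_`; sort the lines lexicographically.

A.r0=0 B.r0=0 C.r0=0
A.r0=0 B.r0=0 C.r0=1
A.r0=0 B.r0=1 C.r0=0
A.r0=0 B.r0=1 C.r0=1
A.r0=2 B.r0=0 C.r0=0
A.r0=2 B.r0=0 C.r0=1
A.r0=2 B.r0=1 C.r0=0
A.r0=2 B.r0=1 C.r0=1

outcome vector order: (A.r0,B.r0,C.r0)
|PSO outcomes| = 8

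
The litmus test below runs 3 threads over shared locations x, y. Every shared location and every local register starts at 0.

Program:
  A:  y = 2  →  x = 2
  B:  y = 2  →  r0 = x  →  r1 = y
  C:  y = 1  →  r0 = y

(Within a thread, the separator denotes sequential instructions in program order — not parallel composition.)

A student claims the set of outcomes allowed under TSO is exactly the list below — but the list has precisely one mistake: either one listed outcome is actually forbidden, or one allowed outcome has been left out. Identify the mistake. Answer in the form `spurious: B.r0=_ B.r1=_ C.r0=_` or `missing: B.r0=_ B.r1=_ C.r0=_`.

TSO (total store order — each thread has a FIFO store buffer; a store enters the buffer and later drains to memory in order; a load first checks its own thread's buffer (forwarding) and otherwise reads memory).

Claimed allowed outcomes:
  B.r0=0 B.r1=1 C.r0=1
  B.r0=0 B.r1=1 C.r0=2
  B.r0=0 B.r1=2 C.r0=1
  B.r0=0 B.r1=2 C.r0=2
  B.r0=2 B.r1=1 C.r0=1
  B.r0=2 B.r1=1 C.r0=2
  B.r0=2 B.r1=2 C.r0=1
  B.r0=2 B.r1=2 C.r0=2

spurious: B.r0=2 B.r1=1 C.r0=2

outcome vector order: (B.r0,B.r1,C.r0)
TSO (7): (0,1,1) (0,1,2) (0,2,1) (0,2,2) (2,1,1) (2,2,1) (2,2,2)
claimed∖TSO = {(2,1,2)}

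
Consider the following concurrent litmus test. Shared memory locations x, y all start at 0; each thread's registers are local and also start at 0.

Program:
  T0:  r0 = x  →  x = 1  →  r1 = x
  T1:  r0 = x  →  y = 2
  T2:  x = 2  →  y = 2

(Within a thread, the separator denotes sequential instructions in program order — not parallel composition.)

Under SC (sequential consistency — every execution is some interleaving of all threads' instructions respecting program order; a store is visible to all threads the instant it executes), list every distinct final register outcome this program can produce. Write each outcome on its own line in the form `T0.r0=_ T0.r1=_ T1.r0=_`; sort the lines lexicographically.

T0.r0=0 T0.r1=1 T1.r0=0
T0.r0=0 T0.r1=1 T1.r0=1
T0.r0=0 T0.r1=1 T1.r0=2
T0.r0=0 T0.r1=2 T1.r0=0
T0.r0=0 T0.r1=2 T1.r0=1
T0.r0=0 T0.r1=2 T1.r0=2
T0.r0=2 T0.r1=1 T1.r0=0
T0.r0=2 T0.r1=1 T1.r0=1
T0.r0=2 T0.r1=1 T1.r0=2

outcome vector order: (T0.r0,T0.r1,T1.r0)
|SC outcomes| = 9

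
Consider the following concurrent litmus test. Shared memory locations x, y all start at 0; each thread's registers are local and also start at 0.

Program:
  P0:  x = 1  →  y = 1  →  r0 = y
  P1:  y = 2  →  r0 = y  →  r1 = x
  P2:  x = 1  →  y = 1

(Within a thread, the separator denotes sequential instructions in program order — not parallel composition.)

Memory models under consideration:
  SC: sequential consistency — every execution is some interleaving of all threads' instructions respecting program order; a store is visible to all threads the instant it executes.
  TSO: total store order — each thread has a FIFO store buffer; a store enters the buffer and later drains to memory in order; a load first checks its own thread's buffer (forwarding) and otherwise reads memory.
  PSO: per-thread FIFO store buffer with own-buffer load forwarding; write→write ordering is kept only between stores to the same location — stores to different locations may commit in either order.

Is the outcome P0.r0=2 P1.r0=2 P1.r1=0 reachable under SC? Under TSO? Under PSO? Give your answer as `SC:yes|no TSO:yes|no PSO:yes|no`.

outcome vector order: (P0.r0,P1.r0,P1.r1)
under SC → (1,1,1), (1,2,0), (1,2,1), (2,1,1), (2,2,1)
under TSO → (1,1,1), (1,2,0), (1,2,1), (2,1,1), (2,2,0), (2,2,1)
under PSO → (1,1,0), (1,1,1), (1,2,0), (1,2,1), (2,1,0), (2,1,1), (2,2,0), (2,2,1)
target (2,2,0) ∈ {TSO,PSO}

SC:no TSO:yes PSO:yes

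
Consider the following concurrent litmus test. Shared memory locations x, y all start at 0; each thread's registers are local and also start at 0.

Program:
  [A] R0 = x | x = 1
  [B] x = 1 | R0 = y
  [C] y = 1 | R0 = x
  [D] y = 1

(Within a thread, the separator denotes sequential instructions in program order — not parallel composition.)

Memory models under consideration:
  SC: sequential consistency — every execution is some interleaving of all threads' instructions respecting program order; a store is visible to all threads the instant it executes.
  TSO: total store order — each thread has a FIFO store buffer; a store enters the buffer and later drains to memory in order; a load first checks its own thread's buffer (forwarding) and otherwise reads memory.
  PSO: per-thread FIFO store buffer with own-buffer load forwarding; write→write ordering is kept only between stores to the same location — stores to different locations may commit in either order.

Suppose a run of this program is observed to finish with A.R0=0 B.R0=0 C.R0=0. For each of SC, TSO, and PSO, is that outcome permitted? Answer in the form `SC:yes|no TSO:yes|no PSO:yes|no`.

outcome vector order: (A.R0,B.R0,C.R0)
under SC → <0 0 1>; <0 1 0>; <0 1 1>; <1 0 1>; <1 1 0>; <1 1 1>
under TSO → <0 0 0>; <0 0 1>; <0 1 0>; <0 1 1>; <1 0 0>; <1 0 1>; <1 1 0>; <1 1 1>
under PSO → <0 0 0>; <0 0 1>; <0 1 0>; <0 1 1>; <1 0 0>; <1 0 1>; <1 1 0>; <1 1 1>
target <0 0 0> ∈ {TSO,PSO}

SC:no TSO:yes PSO:yes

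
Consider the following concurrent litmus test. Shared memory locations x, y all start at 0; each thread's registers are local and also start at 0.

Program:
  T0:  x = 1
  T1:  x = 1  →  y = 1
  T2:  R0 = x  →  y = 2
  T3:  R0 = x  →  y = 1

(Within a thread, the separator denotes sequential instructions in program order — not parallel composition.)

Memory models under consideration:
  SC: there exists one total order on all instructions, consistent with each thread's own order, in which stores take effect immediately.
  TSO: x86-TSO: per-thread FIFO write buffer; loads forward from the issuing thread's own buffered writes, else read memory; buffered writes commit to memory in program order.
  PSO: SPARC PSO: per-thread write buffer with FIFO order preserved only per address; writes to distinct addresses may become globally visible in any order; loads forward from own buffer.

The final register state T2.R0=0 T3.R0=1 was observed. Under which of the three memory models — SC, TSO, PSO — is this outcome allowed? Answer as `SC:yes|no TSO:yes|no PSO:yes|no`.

SC:yes TSO:yes PSO:yes

outcome vector order: (T2.R0,T3.R0)
SC: 4 outcomes — {00, 01, 10, 11}
TSO: 4 outcomes — {00, 01, 10, 11}
PSO: 4 outcomes — {00, 01, 10, 11}
target 01 ∈ {SC,TSO,PSO}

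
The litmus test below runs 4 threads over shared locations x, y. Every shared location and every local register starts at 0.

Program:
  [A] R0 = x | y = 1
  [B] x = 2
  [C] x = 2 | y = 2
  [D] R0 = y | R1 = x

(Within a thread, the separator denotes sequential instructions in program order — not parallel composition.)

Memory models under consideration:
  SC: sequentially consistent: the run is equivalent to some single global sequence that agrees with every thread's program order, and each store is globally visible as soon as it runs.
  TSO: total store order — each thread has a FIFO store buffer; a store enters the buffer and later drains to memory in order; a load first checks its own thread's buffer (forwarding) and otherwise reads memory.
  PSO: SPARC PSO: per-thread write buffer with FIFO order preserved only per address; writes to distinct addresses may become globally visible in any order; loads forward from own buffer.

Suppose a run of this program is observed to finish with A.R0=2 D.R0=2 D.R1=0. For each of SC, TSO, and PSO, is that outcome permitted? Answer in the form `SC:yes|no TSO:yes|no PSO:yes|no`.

outcome vector order: (A.R0,D.R0,D.R1)
under SC → (0,0,0); (0,0,2); (0,1,0); (0,1,2); (0,2,2); (2,0,0); (2,0,2); (2,1,2); (2,2,2)
under TSO → (0,0,0); (0,0,2); (0,1,0); (0,1,2); (0,2,2); (2,0,0); (2,0,2); (2,1,2); (2,2,2)
under PSO → (0,0,0); (0,0,2); (0,1,0); (0,1,2); (0,2,0); (0,2,2); (2,0,0); (2,0,2); (2,1,2); (2,2,0); (2,2,2)
target (2,2,0) ∈ {PSO}

SC:no TSO:no PSO:yes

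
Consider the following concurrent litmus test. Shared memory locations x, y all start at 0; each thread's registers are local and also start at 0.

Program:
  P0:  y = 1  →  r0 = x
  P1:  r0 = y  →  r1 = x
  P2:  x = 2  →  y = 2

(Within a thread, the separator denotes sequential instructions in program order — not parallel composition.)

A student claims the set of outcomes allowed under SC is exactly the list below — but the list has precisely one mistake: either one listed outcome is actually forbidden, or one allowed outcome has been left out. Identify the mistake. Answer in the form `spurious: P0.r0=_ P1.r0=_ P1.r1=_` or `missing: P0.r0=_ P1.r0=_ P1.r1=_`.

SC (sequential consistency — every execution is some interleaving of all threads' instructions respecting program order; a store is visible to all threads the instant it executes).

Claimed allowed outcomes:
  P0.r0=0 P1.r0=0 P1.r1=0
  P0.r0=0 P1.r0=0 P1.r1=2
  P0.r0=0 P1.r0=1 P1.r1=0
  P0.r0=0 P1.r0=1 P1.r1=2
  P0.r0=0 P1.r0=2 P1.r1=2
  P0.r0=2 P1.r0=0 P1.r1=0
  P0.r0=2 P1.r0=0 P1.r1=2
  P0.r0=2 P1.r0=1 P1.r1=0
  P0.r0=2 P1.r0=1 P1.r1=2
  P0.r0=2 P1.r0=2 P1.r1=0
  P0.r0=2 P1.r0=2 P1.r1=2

spurious: P0.r0=2 P1.r0=2 P1.r1=0

outcome vector order: (P0.r0,P1.r0,P1.r1)
SC: 10 outcomes — {(0,0,0) (0,0,2) (0,1,0) (0,1,2) (0,2,2) (2,0,0) (2,0,2) (2,1,0) (2,1,2) (2,2,2)}
claimed∖SC = {(2,2,0)}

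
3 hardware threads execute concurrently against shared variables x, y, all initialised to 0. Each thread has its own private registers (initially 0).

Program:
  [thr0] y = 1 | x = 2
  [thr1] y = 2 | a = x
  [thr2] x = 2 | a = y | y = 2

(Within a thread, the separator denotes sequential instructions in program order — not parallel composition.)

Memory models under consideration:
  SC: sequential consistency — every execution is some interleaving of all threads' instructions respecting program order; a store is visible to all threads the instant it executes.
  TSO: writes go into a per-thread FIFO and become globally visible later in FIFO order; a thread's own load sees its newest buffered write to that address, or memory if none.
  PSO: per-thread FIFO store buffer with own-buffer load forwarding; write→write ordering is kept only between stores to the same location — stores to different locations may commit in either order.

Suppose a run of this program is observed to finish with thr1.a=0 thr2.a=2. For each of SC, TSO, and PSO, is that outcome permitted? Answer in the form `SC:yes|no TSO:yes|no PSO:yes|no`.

SC:yes TSO:yes PSO:yes

outcome vector order: (thr1.a,thr2.a)
under SC → (0,1) (0,2) (2,0) (2,1) (2,2)
under TSO → (0,0) (0,1) (0,2) (2,0) (2,1) (2,2)
under PSO → (0,0) (0,1) (0,2) (2,0) (2,1) (2,2)
target (0,2) ∈ {SC,TSO,PSO}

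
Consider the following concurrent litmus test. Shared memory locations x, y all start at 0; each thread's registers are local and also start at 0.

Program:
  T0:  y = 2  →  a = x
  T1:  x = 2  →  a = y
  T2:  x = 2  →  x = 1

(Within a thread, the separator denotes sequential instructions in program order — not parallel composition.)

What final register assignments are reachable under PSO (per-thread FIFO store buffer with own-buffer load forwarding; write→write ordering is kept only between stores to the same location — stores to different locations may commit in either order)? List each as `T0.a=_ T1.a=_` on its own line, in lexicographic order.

T0.a=0 T1.a=0
T0.a=0 T1.a=2
T0.a=1 T1.a=0
T0.a=1 T1.a=2
T0.a=2 T1.a=0
T0.a=2 T1.a=2

outcome vector order: (T0.a,T1.a)
|PSO outcomes| = 6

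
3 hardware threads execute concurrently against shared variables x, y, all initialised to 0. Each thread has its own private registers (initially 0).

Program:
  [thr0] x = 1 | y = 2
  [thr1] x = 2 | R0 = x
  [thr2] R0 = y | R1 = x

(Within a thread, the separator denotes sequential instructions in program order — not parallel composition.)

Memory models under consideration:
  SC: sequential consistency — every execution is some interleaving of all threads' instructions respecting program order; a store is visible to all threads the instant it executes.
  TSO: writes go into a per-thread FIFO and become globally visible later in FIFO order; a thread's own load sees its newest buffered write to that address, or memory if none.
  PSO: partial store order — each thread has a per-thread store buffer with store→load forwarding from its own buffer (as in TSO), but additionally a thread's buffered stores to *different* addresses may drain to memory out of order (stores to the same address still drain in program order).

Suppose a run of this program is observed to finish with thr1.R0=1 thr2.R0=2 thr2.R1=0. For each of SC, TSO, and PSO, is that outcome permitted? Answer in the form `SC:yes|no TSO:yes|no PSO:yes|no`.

SC:no TSO:no PSO:yes

outcome vector order: (thr1.R0,thr2.R0,thr2.R1)
under SC → (1,0,0); (1,0,1); (1,0,2); (1,2,1); (2,0,0); (2,0,1); (2,0,2); (2,2,1); (2,2,2)
under TSO → (1,0,0); (1,0,1); (1,0,2); (1,2,1); (2,0,0); (2,0,1); (2,0,2); (2,2,1); (2,2,2)
under PSO → (1,0,0); (1,0,1); (1,0,2); (1,2,0); (1,2,1); (1,2,2); (2,0,0); (2,0,1); (2,0,2); (2,2,0); (2,2,1); (2,2,2)
target (1,2,0) ∈ {PSO}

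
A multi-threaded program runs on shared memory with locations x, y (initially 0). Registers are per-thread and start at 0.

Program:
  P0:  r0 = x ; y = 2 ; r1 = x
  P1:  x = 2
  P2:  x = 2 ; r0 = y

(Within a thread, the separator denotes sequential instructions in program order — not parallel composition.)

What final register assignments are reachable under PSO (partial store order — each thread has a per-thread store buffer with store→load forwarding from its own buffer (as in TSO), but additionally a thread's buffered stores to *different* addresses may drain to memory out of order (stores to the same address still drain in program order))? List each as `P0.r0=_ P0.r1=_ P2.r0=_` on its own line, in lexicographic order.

P0.r0=0 P0.r1=0 P2.r0=0
P0.r0=0 P0.r1=0 P2.r0=2
P0.r0=0 P0.r1=2 P2.r0=0
P0.r0=0 P0.r1=2 P2.r0=2
P0.r0=2 P0.r1=2 P2.r0=0
P0.r0=2 P0.r1=2 P2.r0=2

outcome vector order: (P0.r0,P0.r1,P2.r0)
|PSO outcomes| = 6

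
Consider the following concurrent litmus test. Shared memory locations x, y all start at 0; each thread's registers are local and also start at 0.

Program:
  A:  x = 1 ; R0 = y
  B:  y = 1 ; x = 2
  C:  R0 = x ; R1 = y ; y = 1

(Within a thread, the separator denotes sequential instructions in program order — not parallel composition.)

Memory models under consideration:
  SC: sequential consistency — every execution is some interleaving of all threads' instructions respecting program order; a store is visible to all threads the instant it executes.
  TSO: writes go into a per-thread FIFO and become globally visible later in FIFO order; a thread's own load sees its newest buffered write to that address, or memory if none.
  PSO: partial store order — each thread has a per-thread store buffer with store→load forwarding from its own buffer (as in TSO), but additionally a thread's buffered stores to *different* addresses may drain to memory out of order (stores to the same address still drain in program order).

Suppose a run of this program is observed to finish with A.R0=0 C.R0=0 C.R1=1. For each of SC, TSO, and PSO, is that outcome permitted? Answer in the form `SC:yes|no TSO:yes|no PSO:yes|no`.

SC:yes TSO:yes PSO:yes

outcome vector order: (A.R0,C.R0,C.R1)
SC: 10 outcomes — {(0,0,0), (0,0,1), (0,1,0), (0,1,1), (0,2,1), (1,0,0), (1,0,1), (1,1,0), (1,1,1), (1,2,1)}
TSO: 10 outcomes — {(0,0,0), (0,0,1), (0,1,0), (0,1,1), (0,2,1), (1,0,0), (1,0,1), (1,1,0), (1,1,1), (1,2,1)}
PSO: 12 outcomes — {(0,0,0), (0,0,1), (0,1,0), (0,1,1), (0,2,0), (0,2,1), (1,0,0), (1,0,1), (1,1,0), (1,1,1), (1,2,0), (1,2,1)}
target (0,0,1) ∈ {SC,TSO,PSO}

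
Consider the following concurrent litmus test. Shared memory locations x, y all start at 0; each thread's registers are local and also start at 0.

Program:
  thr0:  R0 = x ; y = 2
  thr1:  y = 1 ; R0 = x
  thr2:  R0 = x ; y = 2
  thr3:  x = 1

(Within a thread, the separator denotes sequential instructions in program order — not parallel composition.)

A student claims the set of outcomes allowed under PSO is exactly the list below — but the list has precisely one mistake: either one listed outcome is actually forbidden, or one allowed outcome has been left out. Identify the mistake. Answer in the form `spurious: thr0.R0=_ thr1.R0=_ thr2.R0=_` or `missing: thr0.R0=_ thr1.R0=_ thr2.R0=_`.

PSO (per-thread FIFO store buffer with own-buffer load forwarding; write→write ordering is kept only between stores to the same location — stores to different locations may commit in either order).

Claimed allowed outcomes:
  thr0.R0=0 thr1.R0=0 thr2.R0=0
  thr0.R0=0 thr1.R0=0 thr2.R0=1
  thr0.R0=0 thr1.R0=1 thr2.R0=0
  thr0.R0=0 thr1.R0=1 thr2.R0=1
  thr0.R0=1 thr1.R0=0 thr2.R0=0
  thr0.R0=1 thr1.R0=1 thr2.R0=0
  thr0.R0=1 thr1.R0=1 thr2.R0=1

outcome vector order: (thr0.R0,thr1.R0,thr2.R0)
[PSO] allowed = {(0,0,0) (0,0,1) (0,1,0) (0,1,1) (1,0,0) (1,0,1) (1,1,0) (1,1,1)}
PSO∖claimed = {(1,0,1)}

missing: thr0.R0=1 thr1.R0=0 thr2.R0=1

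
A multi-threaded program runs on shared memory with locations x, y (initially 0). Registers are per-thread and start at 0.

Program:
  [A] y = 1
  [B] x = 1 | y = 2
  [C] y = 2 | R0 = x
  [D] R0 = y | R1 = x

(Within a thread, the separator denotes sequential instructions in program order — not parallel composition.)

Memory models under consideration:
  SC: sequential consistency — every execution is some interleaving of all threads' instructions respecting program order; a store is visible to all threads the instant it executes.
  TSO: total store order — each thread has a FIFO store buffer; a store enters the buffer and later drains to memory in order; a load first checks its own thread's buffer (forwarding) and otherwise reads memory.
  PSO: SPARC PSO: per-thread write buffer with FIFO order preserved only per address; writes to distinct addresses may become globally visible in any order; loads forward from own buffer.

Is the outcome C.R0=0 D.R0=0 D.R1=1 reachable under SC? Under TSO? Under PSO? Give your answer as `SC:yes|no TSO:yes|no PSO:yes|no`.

outcome vector order: (C.R0,D.R0,D.R1)
[SC] allowed = {<0 0 0>; <0 0 1>; <0 1 0>; <0 1 1>; <0 2 0>; <0 2 1>; <1 0 0>; <1 0 1>; <1 1 0>; <1 1 1>; <1 2 0>; <1 2 1>}
[TSO] allowed = {<0 0 0>; <0 0 1>; <0 1 0>; <0 1 1>; <0 2 0>; <0 2 1>; <1 0 0>; <1 0 1>; <1 1 0>; <1 1 1>; <1 2 0>; <1 2 1>}
[PSO] allowed = {<0 0 0>; <0 0 1>; <0 1 0>; <0 1 1>; <0 2 0>; <0 2 1>; <1 0 0>; <1 0 1>; <1 1 0>; <1 1 1>; <1 2 0>; <1 2 1>}
target <0 0 1> ∈ {SC,TSO,PSO}

SC:yes TSO:yes PSO:yes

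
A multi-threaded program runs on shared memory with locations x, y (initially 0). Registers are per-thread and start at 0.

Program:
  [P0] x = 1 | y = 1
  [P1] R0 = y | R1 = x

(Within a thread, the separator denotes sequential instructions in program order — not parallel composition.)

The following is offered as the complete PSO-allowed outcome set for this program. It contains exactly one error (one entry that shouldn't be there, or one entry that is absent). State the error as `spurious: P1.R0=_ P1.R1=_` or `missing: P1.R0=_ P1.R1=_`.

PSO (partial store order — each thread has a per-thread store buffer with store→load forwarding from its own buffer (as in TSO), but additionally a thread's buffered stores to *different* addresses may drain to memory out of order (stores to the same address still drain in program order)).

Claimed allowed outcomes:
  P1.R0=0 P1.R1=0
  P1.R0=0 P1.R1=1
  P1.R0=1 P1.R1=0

missing: P1.R0=1 P1.R1=1

outcome vector order: (P1.R0,P1.R1)
PSO (4): (0,0); (0,1); (1,0); (1,1)
PSO∖claimed = {(1,1)}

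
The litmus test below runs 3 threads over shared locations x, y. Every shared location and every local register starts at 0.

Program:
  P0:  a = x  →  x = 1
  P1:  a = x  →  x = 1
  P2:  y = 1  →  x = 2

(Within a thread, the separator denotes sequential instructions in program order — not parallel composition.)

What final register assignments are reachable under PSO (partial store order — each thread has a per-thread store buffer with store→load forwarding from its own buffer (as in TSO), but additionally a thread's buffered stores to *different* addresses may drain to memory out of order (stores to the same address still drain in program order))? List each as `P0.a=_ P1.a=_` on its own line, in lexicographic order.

outcome vector order: (P0.a,P1.a)
|PSO outcomes| = 8

P0.a=0 P1.a=0
P0.a=0 P1.a=1
P0.a=0 P1.a=2
P0.a=1 P1.a=0
P0.a=1 P1.a=2
P0.a=2 P1.a=0
P0.a=2 P1.a=1
P0.a=2 P1.a=2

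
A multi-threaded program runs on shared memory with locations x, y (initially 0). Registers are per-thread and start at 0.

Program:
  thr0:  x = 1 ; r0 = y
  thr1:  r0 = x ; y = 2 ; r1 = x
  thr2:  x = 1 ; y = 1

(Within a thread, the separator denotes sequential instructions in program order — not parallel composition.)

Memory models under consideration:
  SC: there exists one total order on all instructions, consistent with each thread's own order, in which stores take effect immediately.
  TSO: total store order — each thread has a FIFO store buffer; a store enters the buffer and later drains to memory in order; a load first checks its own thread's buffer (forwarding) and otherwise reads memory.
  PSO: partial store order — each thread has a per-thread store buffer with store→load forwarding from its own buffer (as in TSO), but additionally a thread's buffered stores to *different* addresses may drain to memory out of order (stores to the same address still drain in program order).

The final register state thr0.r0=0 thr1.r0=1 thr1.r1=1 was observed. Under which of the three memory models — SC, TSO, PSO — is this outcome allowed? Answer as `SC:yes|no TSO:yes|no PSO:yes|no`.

SC:yes TSO:yes PSO:yes

outcome vector order: (thr0.r0,thr1.r0,thr1.r1)
SC (8): 0/0/1; 0/1/1; 1/0/0; 1/0/1; 1/1/1; 2/0/0; 2/0/1; 2/1/1
TSO (9): 0/0/0; 0/0/1; 0/1/1; 1/0/0; 1/0/1; 1/1/1; 2/0/0; 2/0/1; 2/1/1
PSO (9): 0/0/0; 0/0/1; 0/1/1; 1/0/0; 1/0/1; 1/1/1; 2/0/0; 2/0/1; 2/1/1
target 0/1/1 ∈ {SC,TSO,PSO}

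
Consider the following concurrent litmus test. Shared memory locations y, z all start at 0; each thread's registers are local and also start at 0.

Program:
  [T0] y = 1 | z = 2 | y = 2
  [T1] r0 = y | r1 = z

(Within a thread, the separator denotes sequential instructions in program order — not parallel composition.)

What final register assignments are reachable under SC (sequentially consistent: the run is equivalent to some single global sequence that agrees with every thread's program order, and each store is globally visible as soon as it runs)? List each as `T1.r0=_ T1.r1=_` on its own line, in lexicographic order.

T1.r0=0 T1.r1=0
T1.r0=0 T1.r1=2
T1.r0=1 T1.r1=0
T1.r0=1 T1.r1=2
T1.r0=2 T1.r1=2

outcome vector order: (T1.r0,T1.r1)
|SC outcomes| = 5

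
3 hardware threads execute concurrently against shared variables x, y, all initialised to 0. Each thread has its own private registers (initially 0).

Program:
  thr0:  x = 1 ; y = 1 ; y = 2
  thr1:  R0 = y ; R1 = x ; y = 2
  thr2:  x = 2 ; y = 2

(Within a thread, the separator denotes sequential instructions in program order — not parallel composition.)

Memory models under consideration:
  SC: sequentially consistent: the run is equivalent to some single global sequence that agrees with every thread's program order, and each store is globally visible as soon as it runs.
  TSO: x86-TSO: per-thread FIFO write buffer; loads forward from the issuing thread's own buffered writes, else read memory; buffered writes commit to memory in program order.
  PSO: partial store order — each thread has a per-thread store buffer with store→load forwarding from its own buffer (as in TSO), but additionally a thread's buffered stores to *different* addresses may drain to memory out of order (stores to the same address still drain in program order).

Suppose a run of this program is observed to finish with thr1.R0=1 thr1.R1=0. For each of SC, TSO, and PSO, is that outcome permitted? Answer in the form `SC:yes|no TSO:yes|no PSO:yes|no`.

SC:no TSO:no PSO:yes

outcome vector order: (thr1.R0,thr1.R1)
[SC] allowed = {<0 0>, <0 1>, <0 2>, <1 1>, <1 2>, <2 1>, <2 2>}
[TSO] allowed = {<0 0>, <0 1>, <0 2>, <1 1>, <1 2>, <2 1>, <2 2>}
[PSO] allowed = {<0 0>, <0 1>, <0 2>, <1 0>, <1 1>, <1 2>, <2 0>, <2 1>, <2 2>}
target <1 0> ∈ {PSO}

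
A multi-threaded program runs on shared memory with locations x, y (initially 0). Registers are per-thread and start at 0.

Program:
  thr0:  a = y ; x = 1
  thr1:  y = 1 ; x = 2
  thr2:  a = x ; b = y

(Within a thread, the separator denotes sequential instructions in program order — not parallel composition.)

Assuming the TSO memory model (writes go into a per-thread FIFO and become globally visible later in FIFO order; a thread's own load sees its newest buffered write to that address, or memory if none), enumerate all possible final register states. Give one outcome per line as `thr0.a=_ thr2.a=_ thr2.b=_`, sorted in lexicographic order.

outcome vector order: (thr0.a,thr2.a,thr2.b)
|TSO outcomes| = 9

thr0.a=0 thr2.a=0 thr2.b=0
thr0.a=0 thr2.a=0 thr2.b=1
thr0.a=0 thr2.a=1 thr2.b=0
thr0.a=0 thr2.a=1 thr2.b=1
thr0.a=0 thr2.a=2 thr2.b=1
thr0.a=1 thr2.a=0 thr2.b=0
thr0.a=1 thr2.a=0 thr2.b=1
thr0.a=1 thr2.a=1 thr2.b=1
thr0.a=1 thr2.a=2 thr2.b=1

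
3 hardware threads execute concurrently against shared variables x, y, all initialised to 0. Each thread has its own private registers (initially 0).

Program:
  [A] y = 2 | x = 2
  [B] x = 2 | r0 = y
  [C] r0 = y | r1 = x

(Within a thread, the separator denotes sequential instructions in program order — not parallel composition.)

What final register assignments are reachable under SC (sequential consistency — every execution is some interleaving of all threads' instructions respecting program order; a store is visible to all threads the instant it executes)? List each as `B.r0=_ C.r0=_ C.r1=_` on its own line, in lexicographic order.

B.r0=0 C.r0=0 C.r1=0
B.r0=0 C.r0=0 C.r1=2
B.r0=0 C.r0=2 C.r1=2
B.r0=2 C.r0=0 C.r1=0
B.r0=2 C.r0=0 C.r1=2
B.r0=2 C.r0=2 C.r1=0
B.r0=2 C.r0=2 C.r1=2

outcome vector order: (B.r0,C.r0,C.r1)
|SC outcomes| = 7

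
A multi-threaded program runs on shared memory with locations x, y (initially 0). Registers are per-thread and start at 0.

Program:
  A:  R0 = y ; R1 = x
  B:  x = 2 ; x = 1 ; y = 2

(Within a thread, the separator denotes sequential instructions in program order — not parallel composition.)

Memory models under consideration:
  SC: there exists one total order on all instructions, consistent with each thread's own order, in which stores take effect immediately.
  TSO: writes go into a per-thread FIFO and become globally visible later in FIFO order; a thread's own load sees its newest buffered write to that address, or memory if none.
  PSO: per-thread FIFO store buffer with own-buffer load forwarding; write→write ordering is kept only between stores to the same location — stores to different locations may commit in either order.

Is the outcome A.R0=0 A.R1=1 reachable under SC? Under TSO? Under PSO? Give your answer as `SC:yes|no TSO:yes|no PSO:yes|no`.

SC:yes TSO:yes PSO:yes

outcome vector order: (A.R0,A.R1)
[SC] allowed = {00 01 02 21}
[TSO] allowed = {00 01 02 21}
[PSO] allowed = {00 01 02 20 21 22}
target 01 ∈ {SC,TSO,PSO}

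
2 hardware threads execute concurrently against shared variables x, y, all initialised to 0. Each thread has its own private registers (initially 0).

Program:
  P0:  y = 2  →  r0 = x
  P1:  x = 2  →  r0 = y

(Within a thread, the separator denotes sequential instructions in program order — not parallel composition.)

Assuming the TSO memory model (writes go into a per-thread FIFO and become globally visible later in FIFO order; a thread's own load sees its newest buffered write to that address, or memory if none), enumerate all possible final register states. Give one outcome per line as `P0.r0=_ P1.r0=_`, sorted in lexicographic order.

P0.r0=0 P1.r0=0
P0.r0=0 P1.r0=2
P0.r0=2 P1.r0=0
P0.r0=2 P1.r0=2

outcome vector order: (P0.r0,P1.r0)
|TSO outcomes| = 4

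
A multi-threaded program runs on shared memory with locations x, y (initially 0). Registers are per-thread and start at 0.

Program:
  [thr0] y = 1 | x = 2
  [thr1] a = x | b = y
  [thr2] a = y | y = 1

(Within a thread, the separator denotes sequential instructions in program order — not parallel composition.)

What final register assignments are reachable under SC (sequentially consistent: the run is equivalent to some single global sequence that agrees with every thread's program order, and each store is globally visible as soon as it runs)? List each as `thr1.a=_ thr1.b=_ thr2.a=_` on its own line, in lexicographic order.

outcome vector order: (thr1.a,thr1.b,thr2.a)
|SC outcomes| = 6

thr1.a=0 thr1.b=0 thr2.a=0
thr1.a=0 thr1.b=0 thr2.a=1
thr1.a=0 thr1.b=1 thr2.a=0
thr1.a=0 thr1.b=1 thr2.a=1
thr1.a=2 thr1.b=1 thr2.a=0
thr1.a=2 thr1.b=1 thr2.a=1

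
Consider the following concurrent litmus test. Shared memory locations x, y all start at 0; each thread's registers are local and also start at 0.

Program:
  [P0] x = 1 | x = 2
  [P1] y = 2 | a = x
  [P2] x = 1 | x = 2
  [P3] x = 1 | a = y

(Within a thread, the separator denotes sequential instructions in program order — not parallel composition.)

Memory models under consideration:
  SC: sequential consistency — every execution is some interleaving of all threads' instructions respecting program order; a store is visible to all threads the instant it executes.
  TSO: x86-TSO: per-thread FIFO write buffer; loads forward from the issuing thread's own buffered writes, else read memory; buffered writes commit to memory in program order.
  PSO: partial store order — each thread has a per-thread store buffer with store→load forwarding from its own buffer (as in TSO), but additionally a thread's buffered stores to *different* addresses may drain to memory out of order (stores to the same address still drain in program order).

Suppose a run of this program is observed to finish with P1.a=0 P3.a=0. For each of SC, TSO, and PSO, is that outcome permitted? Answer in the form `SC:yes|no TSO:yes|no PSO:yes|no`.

SC:no TSO:yes PSO:yes

outcome vector order: (P1.a,P3.a)
[SC] allowed = {02; 10; 12; 20; 22}
[TSO] allowed = {00; 02; 10; 12; 20; 22}
[PSO] allowed = {00; 02; 10; 12; 20; 22}
target 00 ∈ {TSO,PSO}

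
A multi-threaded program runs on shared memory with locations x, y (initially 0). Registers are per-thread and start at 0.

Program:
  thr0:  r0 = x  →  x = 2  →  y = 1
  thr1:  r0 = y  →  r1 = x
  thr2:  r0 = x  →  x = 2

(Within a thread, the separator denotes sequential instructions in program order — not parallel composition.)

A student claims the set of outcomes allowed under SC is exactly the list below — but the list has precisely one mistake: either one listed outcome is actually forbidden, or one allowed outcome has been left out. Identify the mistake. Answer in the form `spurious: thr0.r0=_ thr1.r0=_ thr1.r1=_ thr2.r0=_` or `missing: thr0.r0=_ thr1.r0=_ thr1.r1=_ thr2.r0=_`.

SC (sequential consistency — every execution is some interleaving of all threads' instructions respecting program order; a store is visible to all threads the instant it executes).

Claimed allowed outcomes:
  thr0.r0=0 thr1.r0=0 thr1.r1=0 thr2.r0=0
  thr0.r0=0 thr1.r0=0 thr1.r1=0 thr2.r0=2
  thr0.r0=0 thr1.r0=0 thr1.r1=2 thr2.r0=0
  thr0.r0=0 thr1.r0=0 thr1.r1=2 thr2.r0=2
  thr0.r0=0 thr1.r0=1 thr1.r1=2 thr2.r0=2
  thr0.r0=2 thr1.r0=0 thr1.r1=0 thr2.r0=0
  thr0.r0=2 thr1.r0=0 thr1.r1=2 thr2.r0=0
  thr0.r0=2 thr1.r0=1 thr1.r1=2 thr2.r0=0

outcome vector order: (thr0.r0,thr1.r0,thr1.r1,thr2.r0)
SC (9): <0 0 0 0> <0 0 0 2> <0 0 2 0> <0 0 2 2> <0 1 2 0> <0 1 2 2> <2 0 0 0> <2 0 2 0> <2 1 2 0>
SC∖claimed = {<0 1 2 0>}

missing: thr0.r0=0 thr1.r0=1 thr1.r1=2 thr2.r0=0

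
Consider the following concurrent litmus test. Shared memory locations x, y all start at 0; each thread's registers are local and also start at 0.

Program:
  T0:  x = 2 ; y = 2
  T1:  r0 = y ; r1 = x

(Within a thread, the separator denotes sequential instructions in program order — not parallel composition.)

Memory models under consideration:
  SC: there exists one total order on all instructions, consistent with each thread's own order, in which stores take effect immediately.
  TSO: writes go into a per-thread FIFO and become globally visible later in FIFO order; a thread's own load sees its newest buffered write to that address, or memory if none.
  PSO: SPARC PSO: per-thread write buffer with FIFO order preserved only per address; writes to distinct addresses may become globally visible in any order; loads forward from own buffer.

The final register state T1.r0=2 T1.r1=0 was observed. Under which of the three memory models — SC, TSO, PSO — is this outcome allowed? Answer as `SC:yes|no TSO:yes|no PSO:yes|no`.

outcome vector order: (T1.r0,T1.r1)
SC: 3 outcomes — {(0,0); (0,2); (2,2)}
TSO: 3 outcomes — {(0,0); (0,2); (2,2)}
PSO: 4 outcomes — {(0,0); (0,2); (2,0); (2,2)}
target (2,0) ∈ {PSO}

SC:no TSO:no PSO:yes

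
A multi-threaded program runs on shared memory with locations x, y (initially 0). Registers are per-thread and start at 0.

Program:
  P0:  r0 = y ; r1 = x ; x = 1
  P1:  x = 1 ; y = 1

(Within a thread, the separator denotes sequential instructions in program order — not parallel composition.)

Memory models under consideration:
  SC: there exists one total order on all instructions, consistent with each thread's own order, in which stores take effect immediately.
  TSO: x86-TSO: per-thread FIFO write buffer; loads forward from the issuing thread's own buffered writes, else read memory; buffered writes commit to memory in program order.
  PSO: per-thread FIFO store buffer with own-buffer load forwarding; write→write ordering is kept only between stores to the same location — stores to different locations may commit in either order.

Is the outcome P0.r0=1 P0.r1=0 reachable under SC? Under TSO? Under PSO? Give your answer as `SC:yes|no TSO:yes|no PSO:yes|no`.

outcome vector order: (P0.r0,P0.r1)
SC (3): <0 0> <0 1> <1 1>
TSO (3): <0 0> <0 1> <1 1>
PSO (4): <0 0> <0 1> <1 0> <1 1>
target <1 0> ∈ {PSO}

SC:no TSO:no PSO:yes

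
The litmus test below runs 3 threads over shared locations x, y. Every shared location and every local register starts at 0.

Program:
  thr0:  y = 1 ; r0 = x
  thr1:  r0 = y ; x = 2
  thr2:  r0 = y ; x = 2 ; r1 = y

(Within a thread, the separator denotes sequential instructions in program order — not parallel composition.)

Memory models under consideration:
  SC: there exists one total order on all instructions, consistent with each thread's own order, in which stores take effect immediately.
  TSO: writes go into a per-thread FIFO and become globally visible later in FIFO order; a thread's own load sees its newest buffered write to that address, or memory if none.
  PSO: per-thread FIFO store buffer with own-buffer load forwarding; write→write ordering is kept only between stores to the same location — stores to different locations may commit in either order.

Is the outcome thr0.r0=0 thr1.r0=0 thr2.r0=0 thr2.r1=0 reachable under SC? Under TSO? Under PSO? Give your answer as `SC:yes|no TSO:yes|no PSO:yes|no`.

SC:no TSO:yes PSO:yes

outcome vector order: (thr0.r0,thr1.r0,thr2.r0,thr2.r1)
[SC] allowed = {<0 0 0 1> <0 0 1 1> <0 1 0 1> <0 1 1 1> <2 0 0 0> <2 0 0 1> <2 0 1 1> <2 1 0 0> <2 1 0 1> <2 1 1 1>}
[TSO] allowed = {<0 0 0 0> <0 0 0 1> <0 0 1 1> <0 1 0 0> <0 1 0 1> <0 1 1 1> <2 0 0 0> <2 0 0 1> <2 0 1 1> <2 1 0 0> <2 1 0 1> <2 1 1 1>}
[PSO] allowed = {<0 0 0 0> <0 0 0 1> <0 0 1 1> <0 1 0 0> <0 1 0 1> <0 1 1 1> <2 0 0 0> <2 0 0 1> <2 0 1 1> <2 1 0 0> <2 1 0 1> <2 1 1 1>}
target <0 0 0 0> ∈ {TSO,PSO}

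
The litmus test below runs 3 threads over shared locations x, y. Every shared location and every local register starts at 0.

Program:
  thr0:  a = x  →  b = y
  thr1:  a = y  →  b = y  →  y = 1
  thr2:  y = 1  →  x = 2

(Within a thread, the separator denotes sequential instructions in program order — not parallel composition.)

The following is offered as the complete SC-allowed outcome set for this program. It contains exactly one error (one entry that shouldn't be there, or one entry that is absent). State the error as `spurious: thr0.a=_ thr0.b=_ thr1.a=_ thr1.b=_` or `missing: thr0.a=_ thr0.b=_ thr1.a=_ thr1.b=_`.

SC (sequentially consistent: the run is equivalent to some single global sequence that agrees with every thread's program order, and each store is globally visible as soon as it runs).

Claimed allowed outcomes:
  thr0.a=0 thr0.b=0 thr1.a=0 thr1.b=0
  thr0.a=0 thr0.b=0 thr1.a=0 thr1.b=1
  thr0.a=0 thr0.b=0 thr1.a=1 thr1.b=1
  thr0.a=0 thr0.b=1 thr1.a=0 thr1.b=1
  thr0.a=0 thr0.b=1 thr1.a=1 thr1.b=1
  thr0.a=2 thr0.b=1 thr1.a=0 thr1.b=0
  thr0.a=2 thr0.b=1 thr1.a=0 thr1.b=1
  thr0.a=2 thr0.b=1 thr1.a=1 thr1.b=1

missing: thr0.a=0 thr0.b=1 thr1.a=0 thr1.b=0

outcome vector order: (thr0.a,thr0.b,thr1.a,thr1.b)
under SC → (0,0,0,0); (0,0,0,1); (0,0,1,1); (0,1,0,0); (0,1,0,1); (0,1,1,1); (2,1,0,0); (2,1,0,1); (2,1,1,1)
SC∖claimed = {(0,1,0,0)}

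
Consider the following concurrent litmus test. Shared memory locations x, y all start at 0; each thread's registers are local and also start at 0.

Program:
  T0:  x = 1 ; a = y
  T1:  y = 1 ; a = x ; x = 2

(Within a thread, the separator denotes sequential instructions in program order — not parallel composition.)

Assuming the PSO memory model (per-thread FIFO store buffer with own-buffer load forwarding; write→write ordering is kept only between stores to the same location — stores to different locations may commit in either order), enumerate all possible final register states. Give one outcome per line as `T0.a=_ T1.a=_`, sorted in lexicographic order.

T0.a=0 T1.a=0
T0.a=0 T1.a=1
T0.a=1 T1.a=0
T0.a=1 T1.a=1

outcome vector order: (T0.a,T1.a)
|PSO outcomes| = 4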